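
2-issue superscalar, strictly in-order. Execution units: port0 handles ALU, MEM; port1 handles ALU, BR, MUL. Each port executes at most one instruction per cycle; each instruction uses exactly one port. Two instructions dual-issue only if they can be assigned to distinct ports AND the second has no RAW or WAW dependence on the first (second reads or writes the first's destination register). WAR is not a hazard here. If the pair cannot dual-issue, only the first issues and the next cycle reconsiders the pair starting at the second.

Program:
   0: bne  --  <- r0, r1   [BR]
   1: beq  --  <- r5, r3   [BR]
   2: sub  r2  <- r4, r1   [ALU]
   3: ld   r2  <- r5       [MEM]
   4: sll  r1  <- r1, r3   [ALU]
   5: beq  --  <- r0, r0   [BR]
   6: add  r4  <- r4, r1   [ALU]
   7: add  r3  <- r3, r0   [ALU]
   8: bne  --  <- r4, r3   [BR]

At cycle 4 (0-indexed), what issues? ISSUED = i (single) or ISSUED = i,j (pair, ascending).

[0] i0  bne  -- no-port BR/BR
[1] i1/i2  beq/sub  -- pair
[2] i3/i4  ld/sll  -- pair
[3] i5/i6  beq/add  -- pair
[4] i7  add  -- RAW r3
[5] i8  bne  -- tail

ISSUED = 7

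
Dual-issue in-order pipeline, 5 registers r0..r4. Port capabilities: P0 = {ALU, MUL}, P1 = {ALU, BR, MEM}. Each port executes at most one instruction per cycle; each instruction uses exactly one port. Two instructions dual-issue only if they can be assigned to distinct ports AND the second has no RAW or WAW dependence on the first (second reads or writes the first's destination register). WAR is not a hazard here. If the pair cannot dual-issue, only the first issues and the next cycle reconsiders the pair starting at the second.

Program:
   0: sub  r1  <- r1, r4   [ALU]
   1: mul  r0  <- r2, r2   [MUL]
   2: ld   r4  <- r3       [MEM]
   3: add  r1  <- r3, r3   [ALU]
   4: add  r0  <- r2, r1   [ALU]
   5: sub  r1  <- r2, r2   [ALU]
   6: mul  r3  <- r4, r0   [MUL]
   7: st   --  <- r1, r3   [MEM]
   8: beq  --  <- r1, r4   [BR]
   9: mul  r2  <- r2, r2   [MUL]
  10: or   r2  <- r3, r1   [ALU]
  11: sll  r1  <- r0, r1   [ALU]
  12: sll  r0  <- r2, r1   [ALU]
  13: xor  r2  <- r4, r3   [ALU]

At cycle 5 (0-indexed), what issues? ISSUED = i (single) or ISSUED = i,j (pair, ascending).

ISSUED = 8,9

  cy0 -> i0&i1 (sub.ALU+mul.MUL) dual
  cy1 -> i2&i3 (ld.MEM+add.ALU) dual
  cy2 -> i4&i5 (add.ALU+sub.ALU) dual
  cy3 -> i6 (mul.MUL) RAW r3
  cy4 -> i7 (st.MEM) no-port MEM/BR
  cy5 -> i8&i9 (beq.BR+mul.MUL) dual
  cy6 -> i10&i11 (or.ALU+sll.ALU) dual
  cy7 -> i12&i13 (sll.ALU+xor.ALU) dual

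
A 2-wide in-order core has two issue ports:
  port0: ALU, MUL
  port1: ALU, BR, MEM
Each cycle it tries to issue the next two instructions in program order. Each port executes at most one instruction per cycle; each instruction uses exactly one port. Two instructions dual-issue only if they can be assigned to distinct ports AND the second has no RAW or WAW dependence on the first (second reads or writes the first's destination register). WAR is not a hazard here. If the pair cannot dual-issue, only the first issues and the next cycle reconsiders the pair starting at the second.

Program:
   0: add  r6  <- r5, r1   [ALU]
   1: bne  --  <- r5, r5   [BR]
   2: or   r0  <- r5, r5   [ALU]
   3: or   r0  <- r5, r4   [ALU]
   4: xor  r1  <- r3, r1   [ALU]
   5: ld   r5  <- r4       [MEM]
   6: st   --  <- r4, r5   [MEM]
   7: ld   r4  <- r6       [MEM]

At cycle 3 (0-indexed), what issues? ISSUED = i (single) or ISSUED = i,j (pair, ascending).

ISSUED = 5

  cy0 -> i0,i1 (add.ALU+bne.BR) pair
  cy1 -> i2 (or.ALU) WAW r0
  cy2 -> i3,i4 (or.ALU+xor.ALU) pair
  cy3 -> i5 (ld.MEM) no-port MEM/MEM
  cy4 -> i6 (st.MEM) no-port MEM/MEM
  cy5 -> i7 (ld.MEM) tail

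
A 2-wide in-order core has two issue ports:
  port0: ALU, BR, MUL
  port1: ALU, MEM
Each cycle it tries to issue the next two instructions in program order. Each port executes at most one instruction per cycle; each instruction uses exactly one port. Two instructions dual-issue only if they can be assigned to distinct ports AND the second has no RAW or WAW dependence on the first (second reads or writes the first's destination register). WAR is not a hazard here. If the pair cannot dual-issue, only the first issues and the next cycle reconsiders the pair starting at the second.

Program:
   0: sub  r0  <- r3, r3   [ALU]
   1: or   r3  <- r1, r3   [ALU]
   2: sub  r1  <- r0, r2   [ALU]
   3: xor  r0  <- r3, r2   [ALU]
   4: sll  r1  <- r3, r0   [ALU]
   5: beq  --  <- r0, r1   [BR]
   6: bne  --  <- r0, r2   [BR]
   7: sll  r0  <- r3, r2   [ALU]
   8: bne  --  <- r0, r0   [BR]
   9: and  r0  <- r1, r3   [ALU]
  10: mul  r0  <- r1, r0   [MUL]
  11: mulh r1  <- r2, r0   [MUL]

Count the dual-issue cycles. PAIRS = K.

PAIRS = 4

#0 head=0: sub.ALU+or.ALU i0/i1 2-wide
#1 head=2: sub.ALU+xor.ALU i2/i3 2-wide
#2 head=4: sll.ALU i4 RAW r1
#3 head=5: beq.BR i5 no-port BR/BR
#4 head=6: bne.BR+sll.ALU i6/i7 2-wide
#5 head=8: bne.BR+and.ALU i8/i9 2-wide
#6 head=10: mul.MUL i10 no-port MUL/MUL
#7 head=11: mulh.MUL i11 tail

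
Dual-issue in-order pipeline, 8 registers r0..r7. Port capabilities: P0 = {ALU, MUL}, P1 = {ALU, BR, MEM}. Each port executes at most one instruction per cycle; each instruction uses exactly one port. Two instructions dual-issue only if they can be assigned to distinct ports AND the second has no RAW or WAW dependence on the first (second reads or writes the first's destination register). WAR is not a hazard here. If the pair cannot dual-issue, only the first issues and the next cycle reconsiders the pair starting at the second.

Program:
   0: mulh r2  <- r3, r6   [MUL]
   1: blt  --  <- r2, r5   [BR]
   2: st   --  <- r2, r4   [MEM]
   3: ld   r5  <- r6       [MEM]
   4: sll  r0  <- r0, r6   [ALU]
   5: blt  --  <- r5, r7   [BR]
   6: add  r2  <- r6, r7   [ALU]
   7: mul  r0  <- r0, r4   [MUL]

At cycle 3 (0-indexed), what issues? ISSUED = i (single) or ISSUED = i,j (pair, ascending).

#0 head=0: mulh.MUL i0 RAW r2
#1 head=1: blt.BR i1 no-port BR/MEM
#2 head=2: st.MEM i2 no-port MEM/MEM
#3 head=3: ld.MEM+sll.ALU i3,i4 dual
#4 head=5: blt.BR+add.ALU i5,i6 dual
#5 head=7: mul.MUL i7 tail

ISSUED = 3,4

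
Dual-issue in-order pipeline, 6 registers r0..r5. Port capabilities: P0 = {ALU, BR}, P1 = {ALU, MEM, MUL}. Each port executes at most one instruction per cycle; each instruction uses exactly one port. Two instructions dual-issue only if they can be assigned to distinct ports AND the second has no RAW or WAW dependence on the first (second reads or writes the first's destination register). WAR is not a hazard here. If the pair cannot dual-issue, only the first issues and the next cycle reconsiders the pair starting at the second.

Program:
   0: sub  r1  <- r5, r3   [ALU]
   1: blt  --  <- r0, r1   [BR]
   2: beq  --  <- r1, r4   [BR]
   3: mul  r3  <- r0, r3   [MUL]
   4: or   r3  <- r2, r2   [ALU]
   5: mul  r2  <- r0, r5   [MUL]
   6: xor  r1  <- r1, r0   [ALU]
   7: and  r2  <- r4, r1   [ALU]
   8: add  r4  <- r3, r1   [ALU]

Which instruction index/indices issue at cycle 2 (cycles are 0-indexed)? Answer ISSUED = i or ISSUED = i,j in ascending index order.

ISSUED = 2,3

0. sub.ALU @i0  | RAW r1
1. blt.BR @i1  | no-port BR/BR
2. beq.BR mul.MUL @i2/i3  | dual
3. or.ALU mul.MUL @i4/i5  | dual
4. xor.ALU @i6  | RAW r1
5. and.ALU add.ALU @i7/i8  | dual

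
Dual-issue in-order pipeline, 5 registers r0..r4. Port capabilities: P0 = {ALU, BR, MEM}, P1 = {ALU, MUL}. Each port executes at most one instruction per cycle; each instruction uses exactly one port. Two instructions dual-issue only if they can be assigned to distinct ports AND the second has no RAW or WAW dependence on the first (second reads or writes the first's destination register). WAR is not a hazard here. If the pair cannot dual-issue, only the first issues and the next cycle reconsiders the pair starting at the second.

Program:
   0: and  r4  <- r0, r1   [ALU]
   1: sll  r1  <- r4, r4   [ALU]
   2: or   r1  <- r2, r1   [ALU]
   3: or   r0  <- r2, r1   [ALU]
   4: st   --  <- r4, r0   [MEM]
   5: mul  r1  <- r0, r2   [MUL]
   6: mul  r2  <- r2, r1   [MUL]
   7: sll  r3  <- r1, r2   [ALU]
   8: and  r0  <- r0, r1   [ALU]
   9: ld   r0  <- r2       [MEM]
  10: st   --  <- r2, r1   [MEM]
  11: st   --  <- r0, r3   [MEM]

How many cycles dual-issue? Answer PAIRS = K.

PAIRS = 2

[0] i0  and  -- RAW r4
[1] i1  sll  -- RAW+WAW r1
[2] i2  or  -- RAW r1
[3] i3  or  -- RAW r0
[4] i4/i5  st mul  -- 2-wide
[5] i6  mul  -- RAW r2
[6] i7/i8  sll and  -- 2-wide
[7] i9  ld  -- no-port MEM/MEM
[8] i10  st  -- no-port MEM/MEM
[9] i11  st  -- tail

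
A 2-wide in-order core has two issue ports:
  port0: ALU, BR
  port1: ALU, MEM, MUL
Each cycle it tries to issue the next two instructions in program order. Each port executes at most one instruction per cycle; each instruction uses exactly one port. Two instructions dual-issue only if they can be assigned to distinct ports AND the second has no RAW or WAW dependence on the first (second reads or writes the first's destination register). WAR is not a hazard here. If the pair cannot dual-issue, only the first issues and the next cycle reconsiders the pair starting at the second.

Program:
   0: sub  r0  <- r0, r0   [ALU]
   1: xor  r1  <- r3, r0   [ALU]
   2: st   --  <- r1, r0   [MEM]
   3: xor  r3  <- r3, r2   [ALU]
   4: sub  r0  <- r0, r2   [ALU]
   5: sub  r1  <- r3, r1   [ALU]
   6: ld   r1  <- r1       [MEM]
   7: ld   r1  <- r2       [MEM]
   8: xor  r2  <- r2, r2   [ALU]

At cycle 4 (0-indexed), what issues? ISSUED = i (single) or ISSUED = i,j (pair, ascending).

[0] i0  sub  -- RAW r0
[1] i1  xor  -- RAW r1
[2] i2,i3  st;xor  -- 2-wide
[3] i4,i5  sub;sub  -- 2-wide
[4] i6  ld  -- no-port MEM/MEM
[5] i7,i8  ld;xor  -- 2-wide

ISSUED = 6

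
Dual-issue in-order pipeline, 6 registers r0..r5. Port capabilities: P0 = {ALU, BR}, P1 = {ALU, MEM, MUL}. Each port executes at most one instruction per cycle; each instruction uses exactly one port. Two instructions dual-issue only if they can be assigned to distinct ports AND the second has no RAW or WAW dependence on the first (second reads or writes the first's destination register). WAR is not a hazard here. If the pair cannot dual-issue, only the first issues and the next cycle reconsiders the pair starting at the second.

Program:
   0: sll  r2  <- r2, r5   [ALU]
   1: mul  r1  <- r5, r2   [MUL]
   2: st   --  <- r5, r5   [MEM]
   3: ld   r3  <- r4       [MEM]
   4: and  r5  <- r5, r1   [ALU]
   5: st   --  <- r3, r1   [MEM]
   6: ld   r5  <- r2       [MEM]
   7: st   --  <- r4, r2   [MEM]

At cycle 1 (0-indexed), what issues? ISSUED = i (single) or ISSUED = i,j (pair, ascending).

ISSUED = 1

#0 head=0: sll.ALU i0 RAW r2
#1 head=1: mul.MUL i1 no-port MUL/MEM
#2 head=2: st.MEM i2 no-port MEM/MEM
#3 head=3: ld.MEM+and.ALU i3&i4 dual
#4 head=5: st.MEM i5 no-port MEM/MEM
#5 head=6: ld.MEM i6 no-port MEM/MEM
#6 head=7: st.MEM i7 tail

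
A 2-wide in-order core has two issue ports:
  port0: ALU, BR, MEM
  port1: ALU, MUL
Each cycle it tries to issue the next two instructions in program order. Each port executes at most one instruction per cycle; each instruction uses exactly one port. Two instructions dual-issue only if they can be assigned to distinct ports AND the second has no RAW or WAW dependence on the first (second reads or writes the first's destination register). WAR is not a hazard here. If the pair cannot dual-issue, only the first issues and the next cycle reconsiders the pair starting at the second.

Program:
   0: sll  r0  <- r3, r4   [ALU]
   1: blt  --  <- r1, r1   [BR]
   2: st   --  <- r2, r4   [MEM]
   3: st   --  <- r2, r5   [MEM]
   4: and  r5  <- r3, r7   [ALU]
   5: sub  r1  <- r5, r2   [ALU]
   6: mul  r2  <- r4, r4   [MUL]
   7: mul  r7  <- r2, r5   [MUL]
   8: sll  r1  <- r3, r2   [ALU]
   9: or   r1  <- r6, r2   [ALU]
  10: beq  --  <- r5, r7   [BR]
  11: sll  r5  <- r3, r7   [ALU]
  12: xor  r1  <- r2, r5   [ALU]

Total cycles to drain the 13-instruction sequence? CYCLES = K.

0. sll.ALU/blt.BR @i0&i1  | 2-wide
1. st.MEM @i2  | no-port MEM/MEM
2. st.MEM/and.ALU @i3&i4  | 2-wide
3. sub.ALU/mul.MUL @i5&i6  | 2-wide
4. mul.MUL/sll.ALU @i7&i8  | 2-wide
5. or.ALU/beq.BR @i9&i10  | 2-wide
6. sll.ALU @i11  | RAW r5
7. xor.ALU @i12  | tail

CYCLES = 8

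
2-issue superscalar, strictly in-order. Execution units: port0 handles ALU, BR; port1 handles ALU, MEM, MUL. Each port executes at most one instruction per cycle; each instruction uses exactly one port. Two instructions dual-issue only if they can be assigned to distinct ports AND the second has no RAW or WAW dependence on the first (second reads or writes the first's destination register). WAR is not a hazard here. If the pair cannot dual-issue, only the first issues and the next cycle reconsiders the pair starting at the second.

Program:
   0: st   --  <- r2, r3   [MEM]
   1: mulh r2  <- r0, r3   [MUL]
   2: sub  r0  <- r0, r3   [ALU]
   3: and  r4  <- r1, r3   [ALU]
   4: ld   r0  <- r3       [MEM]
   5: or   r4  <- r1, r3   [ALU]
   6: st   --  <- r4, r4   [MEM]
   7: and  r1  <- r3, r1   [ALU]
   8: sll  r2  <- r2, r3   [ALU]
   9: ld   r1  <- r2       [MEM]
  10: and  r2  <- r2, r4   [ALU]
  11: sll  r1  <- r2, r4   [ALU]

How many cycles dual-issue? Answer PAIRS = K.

[0] i0  st.MEM  -- no-port MEM/MUL
[1] i1+i2  mulh.MUL/sub.ALU  -- 2-wide
[2] i3+i4  and.ALU/ld.MEM  -- 2-wide
[3] i5  or.ALU  -- RAW r4
[4] i6+i7  st.MEM/and.ALU  -- 2-wide
[5] i8  sll.ALU  -- RAW r2
[6] i9+i10  ld.MEM/and.ALU  -- 2-wide
[7] i11  sll.ALU  -- tail

PAIRS = 4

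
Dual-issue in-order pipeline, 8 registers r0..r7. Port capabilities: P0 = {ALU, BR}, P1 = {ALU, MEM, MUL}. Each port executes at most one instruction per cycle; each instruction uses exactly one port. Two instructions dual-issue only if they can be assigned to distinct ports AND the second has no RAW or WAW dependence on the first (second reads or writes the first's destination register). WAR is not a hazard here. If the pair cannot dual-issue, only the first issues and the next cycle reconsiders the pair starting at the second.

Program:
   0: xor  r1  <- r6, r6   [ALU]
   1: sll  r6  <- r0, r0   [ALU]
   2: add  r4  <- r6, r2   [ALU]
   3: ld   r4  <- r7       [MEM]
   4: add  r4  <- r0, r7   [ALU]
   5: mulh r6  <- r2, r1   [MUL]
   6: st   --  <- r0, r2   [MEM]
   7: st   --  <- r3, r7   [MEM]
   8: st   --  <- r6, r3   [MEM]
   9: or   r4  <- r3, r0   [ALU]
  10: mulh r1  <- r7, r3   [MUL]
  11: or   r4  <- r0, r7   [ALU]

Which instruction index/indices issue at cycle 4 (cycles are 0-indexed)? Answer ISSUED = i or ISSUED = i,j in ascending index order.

#0 head=0: xor.ALU+sll.ALU i0&i1 dual
#1 head=2: add.ALU i2 WAW r4
#2 head=3: ld.MEM i3 WAW r4
#3 head=4: add.ALU+mulh.MUL i4&i5 dual
#4 head=6: st.MEM i6 no-port MEM/MEM
#5 head=7: st.MEM i7 no-port MEM/MEM
#6 head=8: st.MEM+or.ALU i8&i9 dual
#7 head=10: mulh.MUL+or.ALU i10&i11 dual

ISSUED = 6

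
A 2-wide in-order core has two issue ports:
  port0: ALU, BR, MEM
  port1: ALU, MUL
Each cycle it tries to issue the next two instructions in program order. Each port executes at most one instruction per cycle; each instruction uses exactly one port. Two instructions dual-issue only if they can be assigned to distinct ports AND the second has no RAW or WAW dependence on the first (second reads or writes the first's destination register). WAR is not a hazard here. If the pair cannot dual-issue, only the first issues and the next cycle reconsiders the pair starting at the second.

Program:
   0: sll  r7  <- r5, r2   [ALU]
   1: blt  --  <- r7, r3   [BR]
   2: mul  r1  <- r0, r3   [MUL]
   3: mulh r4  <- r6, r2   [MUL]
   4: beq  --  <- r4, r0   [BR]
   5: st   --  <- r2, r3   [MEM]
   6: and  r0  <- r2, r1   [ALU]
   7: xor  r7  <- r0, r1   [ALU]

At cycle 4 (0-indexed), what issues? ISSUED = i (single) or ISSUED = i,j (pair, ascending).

#0 head=0: sll i0 RAW r7
#1 head=1: blt;mul i1+i2 dual
#2 head=3: mulh i3 RAW r4
#3 head=4: beq i4 no-port BR/MEM
#4 head=5: st;and i5+i6 dual
#5 head=7: xor i7 tail

ISSUED = 5,6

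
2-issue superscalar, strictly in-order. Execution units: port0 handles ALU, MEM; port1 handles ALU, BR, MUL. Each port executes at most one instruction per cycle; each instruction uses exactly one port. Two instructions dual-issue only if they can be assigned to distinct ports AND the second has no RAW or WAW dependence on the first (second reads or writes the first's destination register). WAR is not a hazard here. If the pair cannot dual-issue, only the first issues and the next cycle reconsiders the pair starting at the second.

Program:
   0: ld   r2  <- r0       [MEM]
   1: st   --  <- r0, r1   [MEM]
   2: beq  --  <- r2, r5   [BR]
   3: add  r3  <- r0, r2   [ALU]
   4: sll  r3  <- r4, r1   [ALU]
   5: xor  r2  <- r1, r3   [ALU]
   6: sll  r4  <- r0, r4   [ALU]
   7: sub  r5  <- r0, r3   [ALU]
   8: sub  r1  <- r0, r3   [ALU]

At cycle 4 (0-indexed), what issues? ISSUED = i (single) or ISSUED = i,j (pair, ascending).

[0] i0  ld  -- no-port MEM/MEM
[1] i1&i2  st/beq  -- 2-wide
[2] i3  add  -- WAW r3
[3] i4  sll  -- RAW r3
[4] i5&i6  xor/sll  -- 2-wide
[5] i7&i8  sub/sub  -- 2-wide

ISSUED = 5,6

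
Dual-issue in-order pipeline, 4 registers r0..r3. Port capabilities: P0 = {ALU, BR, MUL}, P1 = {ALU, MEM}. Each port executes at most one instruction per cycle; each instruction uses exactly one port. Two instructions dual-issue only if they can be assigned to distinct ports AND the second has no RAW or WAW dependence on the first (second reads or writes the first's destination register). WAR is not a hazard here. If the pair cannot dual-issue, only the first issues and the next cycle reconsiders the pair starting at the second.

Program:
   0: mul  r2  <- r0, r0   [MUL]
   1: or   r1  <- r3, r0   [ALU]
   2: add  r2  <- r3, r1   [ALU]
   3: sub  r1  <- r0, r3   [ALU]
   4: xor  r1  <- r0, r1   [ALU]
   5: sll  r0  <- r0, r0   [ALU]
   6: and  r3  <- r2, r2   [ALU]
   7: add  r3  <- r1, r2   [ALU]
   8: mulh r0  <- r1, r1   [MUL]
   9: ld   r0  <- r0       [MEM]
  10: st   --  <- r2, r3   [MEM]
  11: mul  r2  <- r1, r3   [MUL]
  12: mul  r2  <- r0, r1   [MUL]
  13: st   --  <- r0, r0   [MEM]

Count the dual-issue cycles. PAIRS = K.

PAIRS = 6

[0] i0&i1  mul.MUL/or.ALU  -- 2-wide
[1] i2&i3  add.ALU/sub.ALU  -- 2-wide
[2] i4&i5  xor.ALU/sll.ALU  -- 2-wide
[3] i6  and.ALU  -- WAW r3
[4] i7&i8  add.ALU/mulh.MUL  -- 2-wide
[5] i9  ld.MEM  -- no-port MEM/MEM
[6] i10&i11  st.MEM/mul.MUL  -- 2-wide
[7] i12&i13  mul.MUL/st.MEM  -- 2-wide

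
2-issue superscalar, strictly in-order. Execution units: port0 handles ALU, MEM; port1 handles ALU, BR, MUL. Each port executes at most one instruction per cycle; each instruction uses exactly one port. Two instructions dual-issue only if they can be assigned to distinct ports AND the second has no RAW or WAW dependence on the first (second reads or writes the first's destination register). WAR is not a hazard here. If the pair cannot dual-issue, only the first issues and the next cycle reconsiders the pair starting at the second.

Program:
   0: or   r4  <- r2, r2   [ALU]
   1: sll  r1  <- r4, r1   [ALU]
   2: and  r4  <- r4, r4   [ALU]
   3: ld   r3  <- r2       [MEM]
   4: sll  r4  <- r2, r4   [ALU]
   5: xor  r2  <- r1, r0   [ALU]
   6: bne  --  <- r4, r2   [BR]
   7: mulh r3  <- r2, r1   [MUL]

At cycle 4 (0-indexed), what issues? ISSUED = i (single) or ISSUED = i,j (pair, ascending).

[0] i0  or.ALU  -- RAW r4
[1] i1+i2  sll.ALU/and.ALU  -- pair
[2] i3+i4  ld.MEM/sll.ALU  -- pair
[3] i5  xor.ALU  -- RAW r2
[4] i6  bne.BR  -- no-port BR/MUL
[5] i7  mulh.MUL  -- tail

ISSUED = 6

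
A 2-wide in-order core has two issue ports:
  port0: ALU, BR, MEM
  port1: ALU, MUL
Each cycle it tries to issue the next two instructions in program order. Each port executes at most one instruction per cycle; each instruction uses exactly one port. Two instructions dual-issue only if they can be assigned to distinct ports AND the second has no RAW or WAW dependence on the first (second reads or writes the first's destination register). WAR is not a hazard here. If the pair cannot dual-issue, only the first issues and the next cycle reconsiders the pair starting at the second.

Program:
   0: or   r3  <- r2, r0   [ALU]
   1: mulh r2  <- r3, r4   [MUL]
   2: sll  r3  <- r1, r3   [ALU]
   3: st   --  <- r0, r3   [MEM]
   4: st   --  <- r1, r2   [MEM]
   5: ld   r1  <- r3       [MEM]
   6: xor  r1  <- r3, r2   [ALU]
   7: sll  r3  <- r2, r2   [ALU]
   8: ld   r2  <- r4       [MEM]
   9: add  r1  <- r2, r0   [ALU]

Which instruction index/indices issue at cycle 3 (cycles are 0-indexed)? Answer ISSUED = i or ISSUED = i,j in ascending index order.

ISSUED = 4

[0] i0  or  -- RAW r3
[1] i1,i2  mulh+sll  -- dual
[2] i3  st  -- no-port MEM/MEM
[3] i4  st  -- no-port MEM/MEM
[4] i5  ld  -- WAW r1
[5] i6,i7  xor+sll  -- dual
[6] i8  ld  -- RAW r2
[7] i9  add  -- tail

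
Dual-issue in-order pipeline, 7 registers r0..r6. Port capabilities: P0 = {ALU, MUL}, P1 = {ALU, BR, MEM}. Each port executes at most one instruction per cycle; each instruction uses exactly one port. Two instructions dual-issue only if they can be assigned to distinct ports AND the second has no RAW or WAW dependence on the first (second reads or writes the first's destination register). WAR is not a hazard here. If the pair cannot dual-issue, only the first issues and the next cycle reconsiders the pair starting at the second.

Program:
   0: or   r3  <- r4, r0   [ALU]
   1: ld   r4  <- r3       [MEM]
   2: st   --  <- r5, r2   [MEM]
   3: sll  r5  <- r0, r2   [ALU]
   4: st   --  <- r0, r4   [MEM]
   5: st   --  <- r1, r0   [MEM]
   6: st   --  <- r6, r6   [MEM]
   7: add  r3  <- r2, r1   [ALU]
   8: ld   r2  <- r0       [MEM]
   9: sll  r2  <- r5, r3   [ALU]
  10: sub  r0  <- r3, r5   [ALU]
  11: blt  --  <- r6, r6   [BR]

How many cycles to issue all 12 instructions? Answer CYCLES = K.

CYCLES = 9

c0: i0 or.ALU  RAW r3
c1: i1 ld.MEM  no-port MEM/MEM
c2: i2/i3 st.MEM+sll.ALU  dual
c3: i4 st.MEM  no-port MEM/MEM
c4: i5 st.MEM  no-port MEM/MEM
c5: i6/i7 st.MEM+add.ALU  dual
c6: i8 ld.MEM  WAW r2
c7: i9/i10 sll.ALU+sub.ALU  dual
c8: i11 blt.BR  tail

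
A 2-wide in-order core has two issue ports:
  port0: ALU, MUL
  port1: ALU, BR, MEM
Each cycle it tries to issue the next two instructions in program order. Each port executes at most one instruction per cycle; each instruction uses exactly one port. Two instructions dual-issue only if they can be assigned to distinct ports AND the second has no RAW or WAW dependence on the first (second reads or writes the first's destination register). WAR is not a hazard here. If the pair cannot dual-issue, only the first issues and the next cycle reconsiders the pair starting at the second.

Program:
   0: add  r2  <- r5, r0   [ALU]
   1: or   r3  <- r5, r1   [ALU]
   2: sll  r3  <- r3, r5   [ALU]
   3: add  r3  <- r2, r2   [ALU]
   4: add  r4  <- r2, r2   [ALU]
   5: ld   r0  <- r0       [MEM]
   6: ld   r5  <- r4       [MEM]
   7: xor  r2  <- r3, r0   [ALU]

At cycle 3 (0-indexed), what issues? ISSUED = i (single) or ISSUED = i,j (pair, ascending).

ISSUED = 5

  cy0 -> i0,i1 (add.ALU/or.ALU) pair
  cy1 -> i2 (sll.ALU) WAW r3
  cy2 -> i3,i4 (add.ALU/add.ALU) pair
  cy3 -> i5 (ld.MEM) no-port MEM/MEM
  cy4 -> i6,i7 (ld.MEM/xor.ALU) pair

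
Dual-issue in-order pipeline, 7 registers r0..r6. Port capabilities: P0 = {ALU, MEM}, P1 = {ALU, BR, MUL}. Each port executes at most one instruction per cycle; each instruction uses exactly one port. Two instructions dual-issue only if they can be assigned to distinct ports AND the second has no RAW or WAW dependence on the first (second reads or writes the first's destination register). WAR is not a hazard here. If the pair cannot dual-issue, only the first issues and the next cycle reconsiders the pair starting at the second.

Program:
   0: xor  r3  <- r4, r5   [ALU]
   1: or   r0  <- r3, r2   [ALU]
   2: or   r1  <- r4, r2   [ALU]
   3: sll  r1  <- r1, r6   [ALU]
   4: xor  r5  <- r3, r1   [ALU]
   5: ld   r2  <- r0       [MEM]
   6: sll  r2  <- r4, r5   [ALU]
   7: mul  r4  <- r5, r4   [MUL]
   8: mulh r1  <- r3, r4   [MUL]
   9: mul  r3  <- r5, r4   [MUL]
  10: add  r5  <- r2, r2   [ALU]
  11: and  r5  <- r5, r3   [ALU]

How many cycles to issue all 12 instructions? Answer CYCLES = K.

#0 head=0: xor i0 RAW r3
#1 head=1: or+or i1,i2 dual
#2 head=3: sll i3 RAW r1
#3 head=4: xor+ld i4,i5 dual
#4 head=6: sll+mul i6,i7 dual
#5 head=8: mulh i8 no-port MUL/MUL
#6 head=9: mul+add i9,i10 dual
#7 head=11: and i11 tail

CYCLES = 8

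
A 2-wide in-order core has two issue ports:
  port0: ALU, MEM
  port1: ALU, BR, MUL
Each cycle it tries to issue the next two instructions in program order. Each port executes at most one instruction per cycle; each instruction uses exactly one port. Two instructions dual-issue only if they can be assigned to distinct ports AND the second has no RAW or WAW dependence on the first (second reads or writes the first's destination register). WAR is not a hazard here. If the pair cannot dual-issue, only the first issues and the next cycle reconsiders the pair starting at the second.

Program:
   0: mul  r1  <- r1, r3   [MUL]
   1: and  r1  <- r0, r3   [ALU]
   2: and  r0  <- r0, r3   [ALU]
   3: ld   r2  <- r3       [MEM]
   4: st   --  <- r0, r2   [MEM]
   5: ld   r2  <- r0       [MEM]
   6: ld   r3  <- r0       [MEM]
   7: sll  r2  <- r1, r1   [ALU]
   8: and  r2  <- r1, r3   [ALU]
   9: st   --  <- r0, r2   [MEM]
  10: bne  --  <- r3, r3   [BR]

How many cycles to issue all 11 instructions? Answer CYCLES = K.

CYCLES = 8

[0] i0  mul  -- WAW r1
[1] i1,i2  and/and  -- dual
[2] i3  ld  -- no-port MEM/MEM
[3] i4  st  -- no-port MEM/MEM
[4] i5  ld  -- no-port MEM/MEM
[5] i6,i7  ld/sll  -- dual
[6] i8  and  -- RAW r2
[7] i9,i10  st/bne  -- dual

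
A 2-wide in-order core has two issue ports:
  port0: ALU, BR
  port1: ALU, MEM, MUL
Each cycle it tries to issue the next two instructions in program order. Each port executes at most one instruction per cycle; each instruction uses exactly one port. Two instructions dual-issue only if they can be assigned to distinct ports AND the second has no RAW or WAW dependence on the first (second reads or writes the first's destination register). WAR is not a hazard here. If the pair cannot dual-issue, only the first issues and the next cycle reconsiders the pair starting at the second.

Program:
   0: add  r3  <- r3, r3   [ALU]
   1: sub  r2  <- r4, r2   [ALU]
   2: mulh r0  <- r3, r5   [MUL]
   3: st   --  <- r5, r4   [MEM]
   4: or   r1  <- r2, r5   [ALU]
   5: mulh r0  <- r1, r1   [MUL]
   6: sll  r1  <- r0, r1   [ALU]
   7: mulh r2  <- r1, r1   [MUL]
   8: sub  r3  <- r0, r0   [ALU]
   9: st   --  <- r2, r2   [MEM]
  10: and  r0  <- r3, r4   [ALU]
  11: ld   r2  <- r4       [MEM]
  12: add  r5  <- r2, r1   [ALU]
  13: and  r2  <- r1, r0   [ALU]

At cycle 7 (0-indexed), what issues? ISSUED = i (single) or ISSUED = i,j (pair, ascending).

#0 head=0: add+sub i0/i1 2-wide
#1 head=2: mulh i2 no-port MUL/MEM
#2 head=3: st+or i3/i4 2-wide
#3 head=5: mulh i5 RAW r0
#4 head=6: sll i6 RAW r1
#5 head=7: mulh+sub i7/i8 2-wide
#6 head=9: st+and i9/i10 2-wide
#7 head=11: ld i11 RAW r2
#8 head=12: add+and i12/i13 2-wide

ISSUED = 11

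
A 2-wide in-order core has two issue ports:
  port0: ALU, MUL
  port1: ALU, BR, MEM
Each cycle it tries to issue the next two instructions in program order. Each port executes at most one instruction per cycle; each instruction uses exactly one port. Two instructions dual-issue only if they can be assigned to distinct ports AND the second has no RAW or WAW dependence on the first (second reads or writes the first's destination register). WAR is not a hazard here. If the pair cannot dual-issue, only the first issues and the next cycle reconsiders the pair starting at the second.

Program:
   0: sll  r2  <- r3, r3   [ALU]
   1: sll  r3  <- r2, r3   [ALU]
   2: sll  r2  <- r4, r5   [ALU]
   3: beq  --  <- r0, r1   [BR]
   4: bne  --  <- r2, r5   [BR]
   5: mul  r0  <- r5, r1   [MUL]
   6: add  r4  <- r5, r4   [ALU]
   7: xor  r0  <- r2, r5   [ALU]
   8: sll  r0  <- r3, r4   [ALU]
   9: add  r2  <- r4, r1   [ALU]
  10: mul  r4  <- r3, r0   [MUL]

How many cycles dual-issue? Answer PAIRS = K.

PAIRS = 4

#0 head=0: sll i0 RAW r2
#1 head=1: sll sll i1,i2 pair
#2 head=3: beq i3 no-port BR/BR
#3 head=4: bne mul i4,i5 pair
#4 head=6: add xor i6,i7 pair
#5 head=8: sll add i8,i9 pair
#6 head=10: mul i10 tail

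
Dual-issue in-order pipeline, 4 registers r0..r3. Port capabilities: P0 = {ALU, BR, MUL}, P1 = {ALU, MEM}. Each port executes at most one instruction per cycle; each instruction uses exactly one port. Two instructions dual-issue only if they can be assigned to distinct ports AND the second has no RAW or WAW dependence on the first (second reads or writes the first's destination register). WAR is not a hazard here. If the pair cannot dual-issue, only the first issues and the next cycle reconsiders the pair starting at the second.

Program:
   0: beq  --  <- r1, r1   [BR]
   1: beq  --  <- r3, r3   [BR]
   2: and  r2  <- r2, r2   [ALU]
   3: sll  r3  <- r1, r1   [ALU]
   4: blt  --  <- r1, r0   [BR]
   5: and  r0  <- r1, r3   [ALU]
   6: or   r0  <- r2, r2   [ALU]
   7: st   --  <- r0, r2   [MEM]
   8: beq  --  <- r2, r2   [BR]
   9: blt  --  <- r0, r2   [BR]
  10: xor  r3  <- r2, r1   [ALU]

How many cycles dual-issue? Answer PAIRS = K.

0. beq.BR @i0  | no-port BR/BR
1. beq.BR+and.ALU @i1,i2  | pair
2. sll.ALU+blt.BR @i3,i4  | pair
3. and.ALU @i5  | WAW r0
4. or.ALU @i6  | RAW r0
5. st.MEM+beq.BR @i7,i8  | pair
6. blt.BR+xor.ALU @i9,i10  | pair

PAIRS = 4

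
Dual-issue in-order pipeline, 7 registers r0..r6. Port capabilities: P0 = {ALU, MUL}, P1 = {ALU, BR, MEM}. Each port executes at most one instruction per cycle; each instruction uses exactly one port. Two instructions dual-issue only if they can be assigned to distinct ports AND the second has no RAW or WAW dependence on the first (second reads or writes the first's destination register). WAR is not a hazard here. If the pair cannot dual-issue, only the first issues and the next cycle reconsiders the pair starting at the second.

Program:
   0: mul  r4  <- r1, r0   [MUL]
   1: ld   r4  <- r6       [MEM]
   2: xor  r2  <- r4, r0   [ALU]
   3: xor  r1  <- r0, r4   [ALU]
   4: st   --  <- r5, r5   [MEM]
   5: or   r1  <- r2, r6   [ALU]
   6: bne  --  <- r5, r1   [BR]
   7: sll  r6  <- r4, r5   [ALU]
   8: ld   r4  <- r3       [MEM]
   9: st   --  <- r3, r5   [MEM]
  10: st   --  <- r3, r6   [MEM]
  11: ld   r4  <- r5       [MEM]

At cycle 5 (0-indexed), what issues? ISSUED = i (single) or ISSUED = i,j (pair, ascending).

c0: i0 mul.MUL  WAW r4
c1: i1 ld.MEM  RAW r4
c2: i2/i3 xor.ALU+xor.ALU  dual
c3: i4/i5 st.MEM+or.ALU  dual
c4: i6/i7 bne.BR+sll.ALU  dual
c5: i8 ld.MEM  no-port MEM/MEM
c6: i9 st.MEM  no-port MEM/MEM
c7: i10 st.MEM  no-port MEM/MEM
c8: i11 ld.MEM  tail

ISSUED = 8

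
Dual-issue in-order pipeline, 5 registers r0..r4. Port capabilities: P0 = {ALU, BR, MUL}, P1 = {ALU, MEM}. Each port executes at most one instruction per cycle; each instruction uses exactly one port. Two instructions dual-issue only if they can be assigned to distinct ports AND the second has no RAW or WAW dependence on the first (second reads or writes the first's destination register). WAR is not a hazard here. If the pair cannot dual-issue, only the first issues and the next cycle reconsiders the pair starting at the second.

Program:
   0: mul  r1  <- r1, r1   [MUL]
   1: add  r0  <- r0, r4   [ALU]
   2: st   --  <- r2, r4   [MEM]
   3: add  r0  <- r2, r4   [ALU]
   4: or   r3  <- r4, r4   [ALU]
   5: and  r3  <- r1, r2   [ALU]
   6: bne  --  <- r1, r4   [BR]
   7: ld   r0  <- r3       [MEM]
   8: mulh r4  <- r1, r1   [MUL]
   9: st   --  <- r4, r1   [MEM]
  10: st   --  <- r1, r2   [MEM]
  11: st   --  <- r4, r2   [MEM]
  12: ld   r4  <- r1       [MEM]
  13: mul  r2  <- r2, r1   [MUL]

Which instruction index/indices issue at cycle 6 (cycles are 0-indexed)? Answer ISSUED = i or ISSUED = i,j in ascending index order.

ISSUED = 10

  cy0 -> i0+i1 (mul;add) pair
  cy1 -> i2+i3 (st;add) pair
  cy2 -> i4 (or) WAW r3
  cy3 -> i5+i6 (and;bne) pair
  cy4 -> i7+i8 (ld;mulh) pair
  cy5 -> i9 (st) no-port MEM/MEM
  cy6 -> i10 (st) no-port MEM/MEM
  cy7 -> i11 (st) no-port MEM/MEM
  cy8 -> i12+i13 (ld;mul) pair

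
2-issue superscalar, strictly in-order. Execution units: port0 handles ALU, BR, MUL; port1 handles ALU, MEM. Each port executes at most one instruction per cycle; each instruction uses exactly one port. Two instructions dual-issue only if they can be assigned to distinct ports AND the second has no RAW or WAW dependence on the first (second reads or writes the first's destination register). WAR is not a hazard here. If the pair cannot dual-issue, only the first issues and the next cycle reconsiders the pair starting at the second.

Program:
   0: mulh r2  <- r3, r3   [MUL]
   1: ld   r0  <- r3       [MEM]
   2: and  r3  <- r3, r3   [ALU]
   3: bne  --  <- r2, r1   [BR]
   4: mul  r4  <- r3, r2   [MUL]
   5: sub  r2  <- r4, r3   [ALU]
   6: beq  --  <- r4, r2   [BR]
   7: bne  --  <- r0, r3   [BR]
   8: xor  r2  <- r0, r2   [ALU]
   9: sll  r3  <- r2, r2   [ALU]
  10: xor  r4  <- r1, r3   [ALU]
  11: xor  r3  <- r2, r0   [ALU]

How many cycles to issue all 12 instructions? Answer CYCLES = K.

CYCLES = 8

0. mulh.MUL ld.MEM @i0,i1  | pair
1. and.ALU bne.BR @i2,i3  | pair
2. mul.MUL @i4  | RAW r4
3. sub.ALU @i5  | RAW r2
4. beq.BR @i6  | no-port BR/BR
5. bne.BR xor.ALU @i7,i8  | pair
6. sll.ALU @i9  | RAW r3
7. xor.ALU xor.ALU @i10,i11  | pair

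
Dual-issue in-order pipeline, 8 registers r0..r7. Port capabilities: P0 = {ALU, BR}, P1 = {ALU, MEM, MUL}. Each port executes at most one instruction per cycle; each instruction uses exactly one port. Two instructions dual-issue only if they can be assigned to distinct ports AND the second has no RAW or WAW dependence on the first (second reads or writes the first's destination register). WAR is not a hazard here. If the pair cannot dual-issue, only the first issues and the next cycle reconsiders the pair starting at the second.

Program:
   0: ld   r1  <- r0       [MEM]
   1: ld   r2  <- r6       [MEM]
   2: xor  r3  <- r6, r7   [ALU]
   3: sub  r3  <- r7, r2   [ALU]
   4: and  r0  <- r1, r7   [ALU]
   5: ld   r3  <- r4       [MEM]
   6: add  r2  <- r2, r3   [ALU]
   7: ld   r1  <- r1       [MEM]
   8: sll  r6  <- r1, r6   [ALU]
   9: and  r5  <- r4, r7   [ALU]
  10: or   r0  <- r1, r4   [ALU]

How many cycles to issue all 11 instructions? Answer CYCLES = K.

0. ld @i0  | no-port MEM/MEM
1. ld+xor @i1&i2  | pair
2. sub+and @i3&i4  | pair
3. ld @i5  | RAW r3
4. add+ld @i6&i7  | pair
5. sll+and @i8&i9  | pair
6. or @i10  | tail

CYCLES = 7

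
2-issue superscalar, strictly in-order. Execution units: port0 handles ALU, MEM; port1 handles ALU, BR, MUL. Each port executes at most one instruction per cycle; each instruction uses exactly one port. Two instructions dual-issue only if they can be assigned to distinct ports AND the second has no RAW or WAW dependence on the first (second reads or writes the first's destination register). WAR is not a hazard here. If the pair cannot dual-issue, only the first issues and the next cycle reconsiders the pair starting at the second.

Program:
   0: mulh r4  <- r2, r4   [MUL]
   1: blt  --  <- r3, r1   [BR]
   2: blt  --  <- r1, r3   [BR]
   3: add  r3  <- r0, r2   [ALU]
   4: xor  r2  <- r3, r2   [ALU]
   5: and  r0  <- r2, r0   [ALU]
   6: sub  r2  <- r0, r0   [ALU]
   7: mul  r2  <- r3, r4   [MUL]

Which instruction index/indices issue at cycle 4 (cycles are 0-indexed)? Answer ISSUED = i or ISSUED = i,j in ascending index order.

0. mulh.MUL @i0  | no-port MUL/BR
1. blt.BR @i1  | no-port BR/BR
2. blt.BR;add.ALU @i2+i3  | 2-wide
3. xor.ALU @i4  | RAW r2
4. and.ALU @i5  | RAW r0
5. sub.ALU @i6  | WAW r2
6. mul.MUL @i7  | tail

ISSUED = 5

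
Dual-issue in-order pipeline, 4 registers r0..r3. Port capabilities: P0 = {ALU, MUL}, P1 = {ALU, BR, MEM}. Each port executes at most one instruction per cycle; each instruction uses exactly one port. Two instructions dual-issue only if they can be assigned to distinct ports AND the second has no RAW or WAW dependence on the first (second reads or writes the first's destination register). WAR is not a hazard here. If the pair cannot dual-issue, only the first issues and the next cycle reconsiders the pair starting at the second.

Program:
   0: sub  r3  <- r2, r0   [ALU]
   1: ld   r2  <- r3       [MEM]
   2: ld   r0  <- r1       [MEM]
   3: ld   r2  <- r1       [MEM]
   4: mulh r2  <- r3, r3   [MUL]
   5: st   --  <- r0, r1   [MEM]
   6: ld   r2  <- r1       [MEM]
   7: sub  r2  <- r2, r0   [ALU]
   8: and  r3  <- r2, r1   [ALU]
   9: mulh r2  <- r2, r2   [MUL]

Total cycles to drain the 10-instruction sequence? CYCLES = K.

CYCLES = 8

t=0 i0:sub ; RAW r3
t=1 i1:ld ; no-port MEM/MEM
t=2 i2:ld ; no-port MEM/MEM
t=3 i3:ld ; WAW r2
t=4 i4,i5:mulh;st ; 2-wide
t=5 i6:ld ; RAW+WAW r2
t=6 i7:sub ; RAW r2
t=7 i8,i9:and;mulh ; 2-wide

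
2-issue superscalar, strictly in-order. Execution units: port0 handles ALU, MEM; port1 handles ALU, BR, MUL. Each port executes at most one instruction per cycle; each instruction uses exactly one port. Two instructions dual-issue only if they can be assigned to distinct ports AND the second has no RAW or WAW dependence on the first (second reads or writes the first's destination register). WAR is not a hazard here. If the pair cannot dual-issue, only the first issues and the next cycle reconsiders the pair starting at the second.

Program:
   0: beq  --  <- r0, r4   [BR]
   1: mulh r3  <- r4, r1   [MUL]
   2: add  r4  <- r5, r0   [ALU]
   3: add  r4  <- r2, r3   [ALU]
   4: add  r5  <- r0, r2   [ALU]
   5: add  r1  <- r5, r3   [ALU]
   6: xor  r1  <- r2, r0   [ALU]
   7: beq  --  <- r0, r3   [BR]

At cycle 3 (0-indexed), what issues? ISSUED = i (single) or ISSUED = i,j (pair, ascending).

t=0 i0:beq.BR ; no-port BR/MUL
t=1 i1&i2:mulh.MUL;add.ALU ; pair
t=2 i3&i4:add.ALU;add.ALU ; pair
t=3 i5:add.ALU ; WAW r1
t=4 i6&i7:xor.ALU;beq.BR ; pair

ISSUED = 5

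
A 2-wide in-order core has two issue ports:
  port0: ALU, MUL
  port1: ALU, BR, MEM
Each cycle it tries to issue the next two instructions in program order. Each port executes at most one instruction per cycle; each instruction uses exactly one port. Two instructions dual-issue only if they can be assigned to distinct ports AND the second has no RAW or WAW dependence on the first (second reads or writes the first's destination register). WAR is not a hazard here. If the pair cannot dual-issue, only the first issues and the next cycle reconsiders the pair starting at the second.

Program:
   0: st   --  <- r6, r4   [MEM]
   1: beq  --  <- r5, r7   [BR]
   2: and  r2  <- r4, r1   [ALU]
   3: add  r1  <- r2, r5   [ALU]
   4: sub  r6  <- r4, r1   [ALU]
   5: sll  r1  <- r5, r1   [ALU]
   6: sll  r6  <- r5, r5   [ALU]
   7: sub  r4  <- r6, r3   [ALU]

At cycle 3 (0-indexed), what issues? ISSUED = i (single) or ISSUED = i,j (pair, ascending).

#0 head=0: st.MEM i0 no-port MEM/BR
#1 head=1: beq.BR and.ALU i1+i2 pair
#2 head=3: add.ALU i3 RAW r1
#3 head=4: sub.ALU sll.ALU i4+i5 pair
#4 head=6: sll.ALU i6 RAW r6
#5 head=7: sub.ALU i7 tail

ISSUED = 4,5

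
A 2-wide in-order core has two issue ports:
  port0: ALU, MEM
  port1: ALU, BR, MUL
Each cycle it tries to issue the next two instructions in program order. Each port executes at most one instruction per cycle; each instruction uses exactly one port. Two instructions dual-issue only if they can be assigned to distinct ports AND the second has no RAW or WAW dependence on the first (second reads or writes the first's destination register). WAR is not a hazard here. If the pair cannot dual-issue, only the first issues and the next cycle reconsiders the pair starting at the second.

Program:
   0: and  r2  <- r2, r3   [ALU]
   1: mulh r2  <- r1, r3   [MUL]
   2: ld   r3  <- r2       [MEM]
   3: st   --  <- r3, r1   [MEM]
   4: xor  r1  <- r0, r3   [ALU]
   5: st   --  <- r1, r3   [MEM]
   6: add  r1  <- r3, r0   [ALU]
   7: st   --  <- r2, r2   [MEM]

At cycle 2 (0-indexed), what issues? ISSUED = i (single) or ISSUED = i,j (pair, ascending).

ISSUED = 2

[0] i0  and.ALU  -- WAW r2
[1] i1  mulh.MUL  -- RAW r2
[2] i2  ld.MEM  -- no-port MEM/MEM
[3] i3+i4  st.MEM xor.ALU  -- dual
[4] i5+i6  st.MEM add.ALU  -- dual
[5] i7  st.MEM  -- tail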